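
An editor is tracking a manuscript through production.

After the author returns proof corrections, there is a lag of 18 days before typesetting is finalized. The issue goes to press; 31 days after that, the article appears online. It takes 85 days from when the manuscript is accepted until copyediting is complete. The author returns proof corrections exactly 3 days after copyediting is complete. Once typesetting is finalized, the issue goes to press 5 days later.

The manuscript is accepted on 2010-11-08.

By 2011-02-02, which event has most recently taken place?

The manuscript is accepted: Nov 8, 2010.
Copyediting is complete: Nov 8, 2010 + 85 days = Feb 1, 2011.
The author returns proof corrections: Feb 1, 2011 + 3 days = Feb 4, 2011.
Typesetting is finalized: Feb 4, 2011 + 18 days = Feb 22, 2011.
The issue goes to press: Feb 22, 2011 + 5 days = Feb 27, 2011.
The article appears online: Feb 27, 2011 + 31 days = Mar 30, 2011.
Feb 2, 2011 falls between when copyediting is complete (Feb 1, 2011) and when the author returns proof corrections (Feb 4, 2011).

Copyediting is complete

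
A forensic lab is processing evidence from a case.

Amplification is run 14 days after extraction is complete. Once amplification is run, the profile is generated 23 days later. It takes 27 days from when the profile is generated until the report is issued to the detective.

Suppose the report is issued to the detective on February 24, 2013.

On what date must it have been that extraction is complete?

The report is issued to the detective: Feb 24, 2013.
The profile is generated: Feb 24, 2013 − 27 days = Jan 28, 2013.
Amplification is run: Jan 28, 2013 − 23 days = Jan 5, 2013.
Extraction is complete: Jan 5, 2013 − 14 days = Dec 22, 2012.

December 22, 2012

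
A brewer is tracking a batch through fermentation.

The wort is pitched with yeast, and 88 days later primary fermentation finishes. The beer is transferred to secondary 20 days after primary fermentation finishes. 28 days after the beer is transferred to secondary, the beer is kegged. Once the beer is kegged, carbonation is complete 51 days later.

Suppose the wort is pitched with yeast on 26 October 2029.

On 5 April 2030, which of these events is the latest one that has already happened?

The wort is pitched with yeast: Oct 26, 2029.
Primary fermentation finishes: Oct 26, 2029 + 88 days = Jan 22, 2030.
The beer is transferred to secondary: Jan 22, 2030 + 20 days = Feb 11, 2030.
The beer is kegged: Feb 11, 2030 + 28 days = Mar 11, 2030.
Carbonation is complete: Mar 11, 2030 + 51 days = May 1, 2030.
Apr 5, 2030 falls between when the beer is kegged (Mar 11, 2030) and when carbonation is complete (May 1, 2030).

The beer is kegged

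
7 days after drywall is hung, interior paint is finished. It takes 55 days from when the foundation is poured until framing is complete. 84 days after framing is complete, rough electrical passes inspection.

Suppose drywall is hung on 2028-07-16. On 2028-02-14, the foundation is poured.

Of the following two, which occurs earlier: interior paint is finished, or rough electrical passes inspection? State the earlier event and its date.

Rough electrical passes inspection — 2028-07-02

Drywall is hung: Jul 16, 2028.
Interior paint is finished: Jul 16, 2028 + 7 days = Jul 23, 2028.
The foundation is poured: Feb 14, 2028.
Framing is complete: Feb 14, 2028 + 55 days = Apr 9, 2028.
Rough electrical passes inspection: Apr 9, 2028 + 84 days = Jul 2, 2028.
Comparing: interior paint is finished on Jul 23, 2028 vs rough electrical passes inspection on Jul 2, 2028. Earlier: rough electrical passes inspection.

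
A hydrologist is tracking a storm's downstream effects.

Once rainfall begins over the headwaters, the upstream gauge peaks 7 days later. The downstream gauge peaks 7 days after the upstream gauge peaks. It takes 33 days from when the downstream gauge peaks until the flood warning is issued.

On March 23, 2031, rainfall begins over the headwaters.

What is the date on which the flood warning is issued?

Rainfall begins over the headwaters: Mar 23, 2031.
The upstream gauge peaks: Mar 23, 2031 + 7 days = Mar 30, 2031.
The downstream gauge peaks: Mar 30, 2031 + 7 days = Apr 6, 2031.
The flood warning is issued: Apr 6, 2031 + 33 days = May 9, 2031.

May 9, 2031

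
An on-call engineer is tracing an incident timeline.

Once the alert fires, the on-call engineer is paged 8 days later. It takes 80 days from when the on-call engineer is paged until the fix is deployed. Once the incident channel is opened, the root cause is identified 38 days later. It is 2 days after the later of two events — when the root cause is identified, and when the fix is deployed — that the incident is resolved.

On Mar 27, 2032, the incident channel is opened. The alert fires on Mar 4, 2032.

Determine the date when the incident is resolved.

The incident channel is opened: Mar 27, 2032.
The root cause is identified: Mar 27, 2032 + 38 days = May 4, 2032.
The alert fires: Mar 4, 2032.
The on-call engineer is paged: Mar 4, 2032 + 8 days = Mar 12, 2032.
The fix is deployed: Mar 12, 2032 + 80 days = May 31, 2032.
Both prerequisites met — the root cause is identified (May 4, 2032), the fix is deployed (May 31, 2032); the later is May 31, 2032.
The incident is resolved: May 31, 2032 + 2 days = Jun 2, 2032.

Jun 2, 2032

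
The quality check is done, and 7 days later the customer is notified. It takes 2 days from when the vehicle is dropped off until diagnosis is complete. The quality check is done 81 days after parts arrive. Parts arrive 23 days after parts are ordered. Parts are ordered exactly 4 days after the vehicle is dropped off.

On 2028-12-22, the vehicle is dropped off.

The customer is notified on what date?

The vehicle is dropped off: Dec 22, 2028.
Parts are ordered: Dec 22, 2028 + 4 days = Dec 26, 2028.
Parts arrive: Dec 26, 2028 + 23 days = Jan 18, 2029.
The quality check is done: Jan 18, 2029 + 81 days = Apr 9, 2029.
The customer is notified: Apr 9, 2029 + 7 days = Apr 16, 2029.

2029-04-16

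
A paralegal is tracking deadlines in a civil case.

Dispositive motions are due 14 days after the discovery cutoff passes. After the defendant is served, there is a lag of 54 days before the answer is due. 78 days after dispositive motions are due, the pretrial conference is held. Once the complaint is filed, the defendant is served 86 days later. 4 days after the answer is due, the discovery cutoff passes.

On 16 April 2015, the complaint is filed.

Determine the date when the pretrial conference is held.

The complaint is filed: Apr 16, 2015.
The defendant is served: Apr 16, 2015 + 86 days = Jul 11, 2015.
The answer is due: Jul 11, 2015 + 54 days = Sep 3, 2015.
The discovery cutoff passes: Sep 3, 2015 + 4 days = Sep 7, 2015.
Dispositive motions are due: Sep 7, 2015 + 14 days = Sep 21, 2015.
The pretrial conference is held: Sep 21, 2015 + 78 days = Dec 8, 2015.

8 December 2015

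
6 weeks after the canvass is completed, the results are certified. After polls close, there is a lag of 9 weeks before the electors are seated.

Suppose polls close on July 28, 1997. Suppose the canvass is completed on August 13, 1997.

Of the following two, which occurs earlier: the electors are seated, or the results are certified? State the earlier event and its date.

Polls close: Jul 28, 1997.
The electors are seated: Jul 28, 1997 + 9 weeks = Sep 29, 1997.
The canvass is completed: Aug 13, 1997.
The results are certified: Aug 13, 1997 + 6 weeks = Sep 24, 1997.
Comparing: the electors are seated on Sep 29, 1997 vs the results are certified on Sep 24, 1997. Earlier: the results are certified.

The results are certified — September 24, 1997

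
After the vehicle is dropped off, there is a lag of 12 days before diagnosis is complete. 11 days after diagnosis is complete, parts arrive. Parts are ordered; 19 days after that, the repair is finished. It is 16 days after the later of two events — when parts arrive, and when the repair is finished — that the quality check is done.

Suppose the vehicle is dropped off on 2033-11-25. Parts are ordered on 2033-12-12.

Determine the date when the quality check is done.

2034-01-16

The vehicle is dropped off: Nov 25, 2033.
Diagnosis is complete: Nov 25, 2033 + 12 days = Dec 7, 2033.
Parts arrive: Dec 7, 2033 + 11 days = Dec 18, 2033.
Parts are ordered: Dec 12, 2033.
The repair is finished: Dec 12, 2033 + 19 days = Dec 31, 2033.
Both prerequisites met — parts arrive (Dec 18, 2033), the repair is finished (Dec 31, 2033); the later is Dec 31, 2033.
The quality check is done: Dec 31, 2033 + 16 days = Jan 16, 2034.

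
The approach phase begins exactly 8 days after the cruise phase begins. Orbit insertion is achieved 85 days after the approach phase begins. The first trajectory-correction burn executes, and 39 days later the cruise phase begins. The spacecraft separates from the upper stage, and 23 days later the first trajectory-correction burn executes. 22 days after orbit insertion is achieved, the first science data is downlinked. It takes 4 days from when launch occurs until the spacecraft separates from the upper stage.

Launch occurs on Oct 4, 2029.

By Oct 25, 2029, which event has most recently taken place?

The spacecraft separates from the upper stage

Launch occurs: Oct 4, 2029.
The spacecraft separates from the upper stage: Oct 4, 2029 + 4 days = Oct 8, 2029.
The first trajectory-correction burn executes: Oct 8, 2029 + 23 days = Oct 31, 2029.
The cruise phase begins: Oct 31, 2029 + 39 days = Dec 9, 2029.
The approach phase begins: Dec 9, 2029 + 8 days = Dec 17, 2029.
Orbit insertion is achieved: Dec 17, 2029 + 85 days = Mar 12, 2030.
The first science data is downlinked: Mar 12, 2030 + 22 days = Apr 3, 2030.
Oct 25, 2029 falls between when the spacecraft separates from the upper stage (Oct 8, 2029) and when the first trajectory-correction burn executes (Oct 31, 2029).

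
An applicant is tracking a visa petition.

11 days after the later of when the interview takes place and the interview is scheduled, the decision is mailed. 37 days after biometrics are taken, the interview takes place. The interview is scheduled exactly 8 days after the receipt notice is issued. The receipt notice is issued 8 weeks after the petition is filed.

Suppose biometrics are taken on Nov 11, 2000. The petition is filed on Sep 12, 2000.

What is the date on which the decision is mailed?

Dec 29, 2000

Biometrics are taken: Nov 11, 2000.
The interview takes place: Nov 11, 2000 + 37 days = Dec 18, 2000.
The petition is filed: Sep 12, 2000.
The receipt notice is issued: Sep 12, 2000 + 8 weeks = Nov 7, 2000.
The interview is scheduled: Nov 7, 2000 + 8 days = Nov 15, 2000.
Both prerequisites met — the interview takes place (Dec 18, 2000), the interview is scheduled (Nov 15, 2000); the later is Dec 18, 2000.
The decision is mailed: Dec 18, 2000 + 11 days = Dec 29, 2000.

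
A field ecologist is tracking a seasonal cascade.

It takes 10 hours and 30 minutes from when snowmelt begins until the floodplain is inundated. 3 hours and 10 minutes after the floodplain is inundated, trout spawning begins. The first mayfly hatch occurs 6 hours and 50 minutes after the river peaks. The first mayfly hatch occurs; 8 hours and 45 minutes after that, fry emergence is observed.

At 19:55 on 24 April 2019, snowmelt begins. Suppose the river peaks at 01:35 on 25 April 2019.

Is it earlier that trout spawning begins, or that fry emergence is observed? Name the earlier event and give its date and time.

Trout spawning begins — 09:35 on 25 April 2019

Snowmelt begins: 19:55 Apr 24, 2019.
The floodplain is inundated: 19:55 Apr 24, 2019 + 10h30m = 06:25 Apr 25, 2019.
Trout spawning begins: 06:25 Apr 25, 2019 + 3h10m = 09:35 Apr 25, 2019.
The river peaks: 01:35 Apr 25, 2019.
The first mayfly hatch occurs: 01:35 Apr 25, 2019 + 6h50m = 08:25 Apr 25, 2019.
Fry emergence is observed: 08:25 Apr 25, 2019 + 8h45m = 17:10 Apr 25, 2019.
Comparing: trout spawning begins at 09:35 Apr 25, 2019 vs fry emergence is observed at 17:10 Apr 25, 2019. Earlier: trout spawning begins.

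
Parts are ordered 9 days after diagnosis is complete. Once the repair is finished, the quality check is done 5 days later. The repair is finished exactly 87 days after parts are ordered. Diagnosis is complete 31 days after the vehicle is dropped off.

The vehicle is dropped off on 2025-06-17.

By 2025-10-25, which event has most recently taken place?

The vehicle is dropped off: Jun 17, 2025.
Diagnosis is complete: Jun 17, 2025 + 31 days = Jul 18, 2025.
Parts are ordered: Jul 18, 2025 + 9 days = Jul 27, 2025.
The repair is finished: Jul 27, 2025 + 87 days = Oct 22, 2025.
The quality check is done: Oct 22, 2025 + 5 days = Oct 27, 2025.
Oct 25, 2025 falls between when the repair is finished (Oct 22, 2025) and when the quality check is done (Oct 27, 2025).

The repair is finished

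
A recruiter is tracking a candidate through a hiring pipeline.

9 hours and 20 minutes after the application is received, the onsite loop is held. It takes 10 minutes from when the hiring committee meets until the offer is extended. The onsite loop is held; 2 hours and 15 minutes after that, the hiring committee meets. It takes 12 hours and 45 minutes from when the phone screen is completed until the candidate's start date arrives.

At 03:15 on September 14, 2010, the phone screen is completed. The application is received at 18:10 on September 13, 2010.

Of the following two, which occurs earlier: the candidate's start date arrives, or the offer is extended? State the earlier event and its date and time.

The offer is extended — 05:55 on September 14, 2010

The phone screen is completed: 03:15 Sep 14, 2010.
The candidate's start date arrives: 03:15 Sep 14, 2010 + 12h45m = 16:00 Sep 14, 2010.
The application is received: 18:10 Sep 13, 2010.
The onsite loop is held: 18:10 Sep 13, 2010 + 9h20m = 03:30 Sep 14, 2010.
The hiring committee meets: 03:30 Sep 14, 2010 + 2h15m = 05:45 Sep 14, 2010.
The offer is extended: 05:45 Sep 14, 2010 + 10m = 05:55 Sep 14, 2010.
Comparing: the candidate's start date arrives at 16:00 Sep 14, 2010 vs the offer is extended at 05:55 Sep 14, 2010. Earlier: the offer is extended.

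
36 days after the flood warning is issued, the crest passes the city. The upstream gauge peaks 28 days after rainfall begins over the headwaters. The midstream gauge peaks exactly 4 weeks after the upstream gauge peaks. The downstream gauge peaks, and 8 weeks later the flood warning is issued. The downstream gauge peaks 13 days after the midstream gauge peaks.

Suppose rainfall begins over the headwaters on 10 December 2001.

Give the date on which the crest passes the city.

Rainfall begins over the headwaters: Dec 10, 2001.
The upstream gauge peaks: Dec 10, 2001 + 28 days = Jan 7, 2002.
The midstream gauge peaks: Jan 7, 2002 + 4 weeks = Feb 4, 2002.
The downstream gauge peaks: Feb 4, 2002 + 13 days = Feb 17, 2002.
The flood warning is issued: Feb 17, 2002 + 8 weeks = Apr 14, 2002.
The crest passes the city: Apr 14, 2002 + 36 days = May 20, 2002.

20 May 2002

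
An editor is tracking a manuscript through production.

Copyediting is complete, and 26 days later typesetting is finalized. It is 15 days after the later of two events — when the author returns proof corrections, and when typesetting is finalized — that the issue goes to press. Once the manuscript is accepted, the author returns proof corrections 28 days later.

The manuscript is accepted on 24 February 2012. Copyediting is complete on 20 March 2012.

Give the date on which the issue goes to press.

30 April 2012

The manuscript is accepted: Feb 24, 2012.
The author returns proof corrections: Feb 24, 2012 + 28 days = Mar 23, 2012.
Copyediting is complete: Mar 20, 2012.
Typesetting is finalized: Mar 20, 2012 + 26 days = Apr 15, 2012.
Both prerequisites met — the author returns proof corrections (Mar 23, 2012), typesetting is finalized (Apr 15, 2012); the later is Apr 15, 2012.
The issue goes to press: Apr 15, 2012 + 15 days = Apr 30, 2012.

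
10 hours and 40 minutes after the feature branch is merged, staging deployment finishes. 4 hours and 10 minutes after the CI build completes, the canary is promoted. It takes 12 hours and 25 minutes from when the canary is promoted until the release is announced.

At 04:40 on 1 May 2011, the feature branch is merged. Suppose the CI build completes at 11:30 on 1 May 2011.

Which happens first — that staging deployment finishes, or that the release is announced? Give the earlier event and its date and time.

The feature branch is merged: 04:40 May 1, 2011.
Staging deployment finishes: 04:40 May 1, 2011 + 10h40m = 15:20 May 1, 2011.
The CI build completes: 11:30 May 1, 2011.
The canary is promoted: 11:30 May 1, 2011 + 4h10m = 15:40 May 1, 2011.
The release is announced: 15:40 May 1, 2011 + 12h25m = 04:05 May 2, 2011.
Comparing: staging deployment finishes at 15:20 May 1, 2011 vs the release is announced at 04:05 May 2, 2011. Earlier: staging deployment finishes.

Staging deployment finishes — 15:20 on 1 May 2011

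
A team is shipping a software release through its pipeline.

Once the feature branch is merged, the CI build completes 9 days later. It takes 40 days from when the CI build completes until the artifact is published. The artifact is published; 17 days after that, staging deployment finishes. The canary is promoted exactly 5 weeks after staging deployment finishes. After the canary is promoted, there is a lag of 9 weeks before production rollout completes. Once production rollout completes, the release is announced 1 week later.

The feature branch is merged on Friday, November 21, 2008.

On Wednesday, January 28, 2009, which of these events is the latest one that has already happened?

Staging deployment finishes

The feature branch is merged: Nov 21, 2008.
The CI build completes: Nov 21, 2008 + 9 days = Nov 30, 2008.
The artifact is published: Nov 30, 2008 + 40 days = Jan 9, 2009.
Staging deployment finishes: Jan 9, 2009 + 17 days = Jan 26, 2009.
The canary is promoted: Jan 26, 2009 + 5 weeks = Mar 2, 2009.
Production rollout completes: Mar 2, 2009 + 9 weeks = May 4, 2009.
The release is announced: May 4, 2009 + 1 week = May 11, 2009.
Jan 28, 2009 falls between when staging deployment finishes (Jan 26, 2009) and when the canary is promoted (Mar 2, 2009).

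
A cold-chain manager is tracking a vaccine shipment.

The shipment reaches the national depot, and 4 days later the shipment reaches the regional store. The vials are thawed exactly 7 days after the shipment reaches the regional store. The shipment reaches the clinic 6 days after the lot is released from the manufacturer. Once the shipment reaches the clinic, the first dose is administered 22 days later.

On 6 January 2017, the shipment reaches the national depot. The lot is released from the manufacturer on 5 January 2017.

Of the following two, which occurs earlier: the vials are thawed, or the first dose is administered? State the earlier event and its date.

The shipment reaches the national depot: Jan 6, 2017.
The shipment reaches the regional store: Jan 6, 2017 + 4 days = Jan 10, 2017.
The vials are thawed: Jan 10, 2017 + 7 days = Jan 17, 2017.
The lot is released from the manufacturer: Jan 5, 2017.
The shipment reaches the clinic: Jan 5, 2017 + 6 days = Jan 11, 2017.
The first dose is administered: Jan 11, 2017 + 22 days = Feb 2, 2017.
Comparing: the vials are thawed on Jan 17, 2017 vs the first dose is administered on Feb 2, 2017. Earlier: the vials are thawed.

The vials are thawed — 17 January 2017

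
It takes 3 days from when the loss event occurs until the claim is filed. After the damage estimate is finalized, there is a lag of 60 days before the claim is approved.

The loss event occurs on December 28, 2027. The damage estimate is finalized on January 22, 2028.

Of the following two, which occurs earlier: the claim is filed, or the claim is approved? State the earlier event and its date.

The loss event occurs: Dec 28, 2027.
The claim is filed: Dec 28, 2027 + 3 days = Dec 31, 2027.
The damage estimate is finalized: Jan 22, 2028.
The claim is approved: Jan 22, 2028 + 60 days = Mar 22, 2028.
Comparing: the claim is filed on Dec 31, 2027 vs the claim is approved on Mar 22, 2028. Earlier: the claim is filed.

The claim is filed — December 31, 2027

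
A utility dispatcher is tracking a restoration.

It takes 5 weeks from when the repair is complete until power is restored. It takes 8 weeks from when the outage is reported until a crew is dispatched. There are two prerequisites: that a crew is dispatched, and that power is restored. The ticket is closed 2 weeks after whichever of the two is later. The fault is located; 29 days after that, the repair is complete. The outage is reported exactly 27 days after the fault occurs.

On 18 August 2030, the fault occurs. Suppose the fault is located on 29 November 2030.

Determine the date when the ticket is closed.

15 February 2031

The fault occurs: Aug 18, 2030.
The outage is reported: Aug 18, 2030 + 27 days = Sep 14, 2030.
A crew is dispatched: Sep 14, 2030 + 8 weeks = Nov 9, 2030.
The fault is located: Nov 29, 2030.
The repair is complete: Nov 29, 2030 + 29 days = Dec 28, 2030.
Power is restored: Dec 28, 2030 + 5 weeks = Feb 1, 2031.
Both prerequisites met — a crew is dispatched (Nov 9, 2030), power is restored (Feb 1, 2031); the later is Feb 1, 2031.
The ticket is closed: Feb 1, 2031 + 2 weeks = Feb 15, 2031.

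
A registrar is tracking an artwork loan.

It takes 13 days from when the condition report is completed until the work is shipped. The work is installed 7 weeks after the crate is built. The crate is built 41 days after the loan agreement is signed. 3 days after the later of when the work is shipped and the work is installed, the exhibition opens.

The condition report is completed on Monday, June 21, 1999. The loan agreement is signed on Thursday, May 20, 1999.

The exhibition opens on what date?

The condition report is completed: Jun 21, 1999.
The work is shipped: Jun 21, 1999 + 13 days = Jul 4, 1999.
The loan agreement is signed: May 20, 1999.
The crate is built: May 20, 1999 + 41 days = Jun 30, 1999.
The work is installed: Jun 30, 1999 + 7 weeks = Aug 18, 1999.
Both prerequisites met — the work is shipped (Jul 4, 1999), the work is installed (Aug 18, 1999); the later is Aug 18, 1999.
The exhibition opens: Aug 18, 1999 + 3 days = Aug 21, 1999.

Saturday, August 21, 1999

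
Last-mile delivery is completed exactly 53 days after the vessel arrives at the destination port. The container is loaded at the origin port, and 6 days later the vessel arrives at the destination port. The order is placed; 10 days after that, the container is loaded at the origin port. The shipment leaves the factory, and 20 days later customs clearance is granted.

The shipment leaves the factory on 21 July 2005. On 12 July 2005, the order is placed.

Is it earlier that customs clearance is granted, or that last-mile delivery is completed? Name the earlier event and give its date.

The shipment leaves the factory: Jul 21, 2005.
Customs clearance is granted: Jul 21, 2005 + 20 days = Aug 10, 2005.
The order is placed: Jul 12, 2005.
The container is loaded at the origin port: Jul 12, 2005 + 10 days = Jul 22, 2005.
The vessel arrives at the destination port: Jul 22, 2005 + 6 days = Jul 28, 2005.
Last-mile delivery is completed: Jul 28, 2005 + 53 days = Sep 19, 2005.
Comparing: customs clearance is granted on Aug 10, 2005 vs last-mile delivery is completed on Sep 19, 2005. Earlier: customs clearance is granted.

Customs clearance is granted — 10 August 2005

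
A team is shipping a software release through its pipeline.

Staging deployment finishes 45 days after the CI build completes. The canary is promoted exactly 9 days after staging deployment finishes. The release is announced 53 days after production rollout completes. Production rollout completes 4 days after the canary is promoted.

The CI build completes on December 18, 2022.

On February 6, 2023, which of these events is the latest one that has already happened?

Staging deployment finishes

The CI build completes: Dec 18, 2022.
Staging deployment finishes: Dec 18, 2022 + 45 days = Feb 1, 2023.
The canary is promoted: Feb 1, 2023 + 9 days = Feb 10, 2023.
Production rollout completes: Feb 10, 2023 + 4 days = Feb 14, 2023.
The release is announced: Feb 14, 2023 + 53 days = Apr 8, 2023.
Feb 6, 2023 falls between when staging deployment finishes (Feb 1, 2023) and when the canary is promoted (Feb 10, 2023).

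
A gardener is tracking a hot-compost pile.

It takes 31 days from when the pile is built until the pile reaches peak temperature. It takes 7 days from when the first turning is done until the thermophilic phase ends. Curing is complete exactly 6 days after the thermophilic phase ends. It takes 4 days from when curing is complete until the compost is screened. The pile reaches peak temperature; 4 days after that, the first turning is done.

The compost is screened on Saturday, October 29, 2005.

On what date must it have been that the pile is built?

The compost is screened: Oct 29, 2005.
Curing is complete: Oct 29, 2005 − 4 days = Oct 25, 2005.
The thermophilic phase ends: Oct 25, 2005 − 6 days = Oct 19, 2005.
The first turning is done: Oct 19, 2005 − 7 days = Oct 12, 2005.
The pile reaches peak temperature: Oct 12, 2005 − 4 days = Oct 8, 2005.
The pile is built: Oct 8, 2005 − 31 days = Sep 7, 2005.

Wednesday, September 7, 2005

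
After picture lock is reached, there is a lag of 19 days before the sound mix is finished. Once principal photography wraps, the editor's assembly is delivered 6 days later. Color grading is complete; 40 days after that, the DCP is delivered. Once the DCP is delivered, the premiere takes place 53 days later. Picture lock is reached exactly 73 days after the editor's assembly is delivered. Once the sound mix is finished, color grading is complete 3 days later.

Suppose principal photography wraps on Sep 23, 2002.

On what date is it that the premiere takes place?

Apr 5, 2003

Principal photography wraps: Sep 23, 2002.
The editor's assembly is delivered: Sep 23, 2002 + 6 days = Sep 29, 2002.
Picture lock is reached: Sep 29, 2002 + 73 days = Dec 11, 2002.
The sound mix is finished: Dec 11, 2002 + 19 days = Dec 30, 2002.
Color grading is complete: Dec 30, 2002 + 3 days = Jan 2, 2003.
The DCP is delivered: Jan 2, 2003 + 40 days = Feb 11, 2003.
The premiere takes place: Feb 11, 2003 + 53 days = Apr 5, 2003.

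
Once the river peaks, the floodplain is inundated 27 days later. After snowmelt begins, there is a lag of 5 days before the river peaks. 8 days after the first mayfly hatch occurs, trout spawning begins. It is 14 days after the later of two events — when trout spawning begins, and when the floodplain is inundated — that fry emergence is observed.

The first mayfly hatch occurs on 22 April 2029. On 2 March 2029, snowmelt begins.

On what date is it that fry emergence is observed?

14 May 2029

The first mayfly hatch occurs: Apr 22, 2029.
Trout spawning begins: Apr 22, 2029 + 8 days = Apr 30, 2029.
Snowmelt begins: Mar 2, 2029.
The river peaks: Mar 2, 2029 + 5 days = Mar 7, 2029.
The floodplain is inundated: Mar 7, 2029 + 27 days = Apr 3, 2029.
Both prerequisites met — trout spawning begins (Apr 30, 2029), the floodplain is inundated (Apr 3, 2029); the later is Apr 30, 2029.
Fry emergence is observed: Apr 30, 2029 + 14 days = May 14, 2029.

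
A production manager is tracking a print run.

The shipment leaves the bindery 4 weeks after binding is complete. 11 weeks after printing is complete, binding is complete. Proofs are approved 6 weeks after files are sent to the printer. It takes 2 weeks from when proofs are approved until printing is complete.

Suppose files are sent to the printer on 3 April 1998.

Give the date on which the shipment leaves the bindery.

11 September 1998

Files are sent to the printer: Apr 3, 1998.
Proofs are approved: Apr 3, 1998 + 6 weeks = May 15, 1998.
Printing is complete: May 15, 1998 + 2 weeks = May 29, 1998.
Binding is complete: May 29, 1998 + 11 weeks = Aug 14, 1998.
The shipment leaves the bindery: Aug 14, 1998 + 4 weeks = Sep 11, 1998.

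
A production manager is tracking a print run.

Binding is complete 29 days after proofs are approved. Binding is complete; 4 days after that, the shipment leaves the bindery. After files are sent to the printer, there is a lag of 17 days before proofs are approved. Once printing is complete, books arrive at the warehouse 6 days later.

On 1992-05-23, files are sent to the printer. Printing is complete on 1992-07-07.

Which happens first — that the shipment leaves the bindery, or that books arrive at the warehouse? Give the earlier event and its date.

The shipment leaves the bindery — 1992-07-12

Files are sent to the printer: May 23, 1992.
Proofs are approved: May 23, 1992 + 17 days = Jun 9, 1992.
Binding is complete: Jun 9, 1992 + 29 days = Jul 8, 1992.
The shipment leaves the bindery: Jul 8, 1992 + 4 days = Jul 12, 1992.
Printing is complete: Jul 7, 1992.
Books arrive at the warehouse: Jul 7, 1992 + 6 days = Jul 13, 1992.
Comparing: the shipment leaves the bindery on Jul 12, 1992 vs books arrive at the warehouse on Jul 13, 1992. Earlier: the shipment leaves the bindery.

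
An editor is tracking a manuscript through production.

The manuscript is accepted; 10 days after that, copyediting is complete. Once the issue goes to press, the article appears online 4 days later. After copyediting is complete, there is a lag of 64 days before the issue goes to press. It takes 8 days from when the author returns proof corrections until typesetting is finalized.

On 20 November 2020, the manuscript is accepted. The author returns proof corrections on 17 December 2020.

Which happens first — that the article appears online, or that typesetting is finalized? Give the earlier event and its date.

The manuscript is accepted: Nov 20, 2020.
Copyediting is complete: Nov 20, 2020 + 10 days = Nov 30, 2020.
The issue goes to press: Nov 30, 2020 + 64 days = Feb 2, 2021.
The article appears online: Feb 2, 2021 + 4 days = Feb 6, 2021.
The author returns proof corrections: Dec 17, 2020.
Typesetting is finalized: Dec 17, 2020 + 8 days = Dec 25, 2020.
Comparing: the article appears online on Feb 6, 2021 vs typesetting is finalized on Dec 25, 2020. Earlier: typesetting is finalized.

Typesetting is finalized — 25 December 2020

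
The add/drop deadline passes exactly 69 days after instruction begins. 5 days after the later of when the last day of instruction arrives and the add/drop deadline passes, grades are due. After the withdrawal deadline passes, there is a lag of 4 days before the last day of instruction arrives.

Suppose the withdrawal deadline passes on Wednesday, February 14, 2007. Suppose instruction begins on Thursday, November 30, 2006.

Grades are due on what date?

The withdrawal deadline passes: Feb 14, 2007.
The last day of instruction arrives: Feb 14, 2007 + 4 days = Feb 18, 2007.
Instruction begins: Nov 30, 2006.
The add/drop deadline passes: Nov 30, 2006 + 69 days = Feb 7, 2007.
Both prerequisites met — the last day of instruction arrives (Feb 18, 2007), the add/drop deadline passes (Feb 7, 2007); the later is Feb 18, 2007.
Grades are due: Feb 18, 2007 + 5 days = Feb 23, 2007.

Friday, February 23, 2007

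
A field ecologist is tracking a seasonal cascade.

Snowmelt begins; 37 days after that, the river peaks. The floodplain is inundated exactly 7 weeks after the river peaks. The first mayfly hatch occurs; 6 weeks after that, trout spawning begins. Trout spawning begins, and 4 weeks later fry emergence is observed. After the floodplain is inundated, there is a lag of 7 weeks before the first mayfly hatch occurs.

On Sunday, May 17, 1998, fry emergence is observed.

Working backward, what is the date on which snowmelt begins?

Friday, October 24, 1997

Fry emergence is observed: May 17, 1998.
Trout spawning begins: May 17, 1998 − 4 weeks = Apr 19, 1998.
The first mayfly hatch occurs: Apr 19, 1998 − 6 weeks = Mar 8, 1998.
The floodplain is inundated: Mar 8, 1998 − 7 weeks = Jan 18, 1998.
The river peaks: Jan 18, 1998 − 7 weeks = Nov 30, 1997.
Snowmelt begins: Nov 30, 1997 − 37 days = Oct 24, 1997.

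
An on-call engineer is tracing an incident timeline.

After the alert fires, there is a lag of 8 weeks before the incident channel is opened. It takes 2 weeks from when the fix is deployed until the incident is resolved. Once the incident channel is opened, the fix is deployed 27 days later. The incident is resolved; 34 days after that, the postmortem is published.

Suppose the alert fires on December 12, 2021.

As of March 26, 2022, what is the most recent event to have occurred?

The incident is resolved

The alert fires: Dec 12, 2021.
The incident channel is opened: Dec 12, 2021 + 8 weeks = Feb 6, 2022.
The fix is deployed: Feb 6, 2022 + 27 days = Mar 5, 2022.
The incident is resolved: Mar 5, 2022 + 2 weeks = Mar 19, 2022.
The postmortem is published: Mar 19, 2022 + 34 days = Apr 22, 2022.
Mar 26, 2022 falls between when the incident is resolved (Mar 19, 2022) and when the postmortem is published (Apr 22, 2022).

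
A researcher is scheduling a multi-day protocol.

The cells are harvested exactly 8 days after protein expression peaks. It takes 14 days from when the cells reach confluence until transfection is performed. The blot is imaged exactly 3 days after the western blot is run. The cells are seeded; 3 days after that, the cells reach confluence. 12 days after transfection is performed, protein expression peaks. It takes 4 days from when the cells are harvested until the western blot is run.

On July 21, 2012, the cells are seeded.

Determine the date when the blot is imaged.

September 3, 2012

The cells are seeded: Jul 21, 2012.
The cells reach confluence: Jul 21, 2012 + 3 days = Jul 24, 2012.
Transfection is performed: Jul 24, 2012 + 14 days = Aug 7, 2012.
Protein expression peaks: Aug 7, 2012 + 12 days = Aug 19, 2012.
The cells are harvested: Aug 19, 2012 + 8 days = Aug 27, 2012.
The western blot is run: Aug 27, 2012 + 4 days = Aug 31, 2012.
The blot is imaged: Aug 31, 2012 + 3 days = Sep 3, 2012.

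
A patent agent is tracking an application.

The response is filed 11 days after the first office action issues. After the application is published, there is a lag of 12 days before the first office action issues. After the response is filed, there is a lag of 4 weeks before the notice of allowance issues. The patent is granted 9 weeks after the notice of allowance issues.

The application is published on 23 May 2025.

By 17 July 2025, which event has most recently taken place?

The application is published: May 23, 2025.
The first office action issues: May 23, 2025 + 12 days = Jun 4, 2025.
The response is filed: Jun 4, 2025 + 11 days = Jun 15, 2025.
The notice of allowance issues: Jun 15, 2025 + 4 weeks = Jul 13, 2025.
The patent is granted: Jul 13, 2025 + 9 weeks = Sep 14, 2025.
Jul 17, 2025 falls between when the notice of allowance issues (Jul 13, 2025) and when the patent is granted (Sep 14, 2025).

The notice of allowance issues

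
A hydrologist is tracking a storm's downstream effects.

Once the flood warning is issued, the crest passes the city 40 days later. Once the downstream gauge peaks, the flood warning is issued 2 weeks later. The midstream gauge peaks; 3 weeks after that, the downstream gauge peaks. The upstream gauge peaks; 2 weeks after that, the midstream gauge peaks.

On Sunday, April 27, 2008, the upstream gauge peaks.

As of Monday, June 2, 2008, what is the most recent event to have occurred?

The upstream gauge peaks: Apr 27, 2008.
The midstream gauge peaks: Apr 27, 2008 + 2 weeks = May 11, 2008.
The downstream gauge peaks: May 11, 2008 + 3 weeks = Jun 1, 2008.
The flood warning is issued: Jun 1, 2008 + 2 weeks = Jun 15, 2008.
The crest passes the city: Jun 15, 2008 + 40 days = Jul 25, 2008.
Jun 2, 2008 falls between when the downstream gauge peaks (Jun 1, 2008) and when the flood warning is issued (Jun 15, 2008).

The downstream gauge peaks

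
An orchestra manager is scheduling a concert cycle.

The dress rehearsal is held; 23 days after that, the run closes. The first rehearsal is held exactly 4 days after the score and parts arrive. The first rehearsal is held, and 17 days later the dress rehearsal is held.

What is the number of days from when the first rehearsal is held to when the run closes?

Causal path: the first rehearsal is held → the dress rehearsal is held → the run closes.
Total delay along the path: 17 + 23 = 40 days.

40 days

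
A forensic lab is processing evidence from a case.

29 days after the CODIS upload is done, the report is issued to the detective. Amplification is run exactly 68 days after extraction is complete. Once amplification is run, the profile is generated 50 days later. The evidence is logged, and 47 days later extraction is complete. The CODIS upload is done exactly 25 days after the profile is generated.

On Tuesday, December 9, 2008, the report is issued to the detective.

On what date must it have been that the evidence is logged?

The report is issued to the detective: Dec 9, 2008.
The CODIS upload is done: Dec 9, 2008 − 29 days = Nov 10, 2008.
The profile is generated: Nov 10, 2008 − 25 days = Oct 16, 2008.
Amplification is run: Oct 16, 2008 − 50 days = Aug 27, 2008.
Extraction is complete: Aug 27, 2008 − 68 days = Jun 20, 2008.
The evidence is logged: Jun 20, 2008 − 47 days = May 4, 2008.

Sunday, May 4, 2008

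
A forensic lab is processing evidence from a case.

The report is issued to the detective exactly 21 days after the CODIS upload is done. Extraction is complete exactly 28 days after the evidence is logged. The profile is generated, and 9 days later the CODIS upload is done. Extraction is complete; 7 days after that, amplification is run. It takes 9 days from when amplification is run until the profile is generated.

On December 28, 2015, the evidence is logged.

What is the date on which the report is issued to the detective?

The evidence is logged: Dec 28, 2015.
Extraction is complete: Dec 28, 2015 + 28 days = Jan 25, 2016.
Amplification is run: Jan 25, 2016 + 7 days = Feb 1, 2016.
The profile is generated: Feb 1, 2016 + 9 days = Feb 10, 2016.
The CODIS upload is done: Feb 10, 2016 + 9 days = Feb 19, 2016.
The report is issued to the detective: Feb 19, 2016 + 21 days = Mar 11, 2016.

March 11, 2016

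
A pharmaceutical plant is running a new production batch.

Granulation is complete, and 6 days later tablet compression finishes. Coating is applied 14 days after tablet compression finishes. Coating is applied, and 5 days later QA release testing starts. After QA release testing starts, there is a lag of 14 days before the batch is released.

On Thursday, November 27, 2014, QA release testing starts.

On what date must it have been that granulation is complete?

QA release testing starts: Nov 27, 2014.
Coating is applied: Nov 27, 2014 − 5 days = Nov 22, 2014.
Tablet compression finishes: Nov 22, 2014 − 14 days = Nov 8, 2014.
Granulation is complete: Nov 8, 2014 − 6 days = Nov 2, 2014.

Sunday, November 2, 2014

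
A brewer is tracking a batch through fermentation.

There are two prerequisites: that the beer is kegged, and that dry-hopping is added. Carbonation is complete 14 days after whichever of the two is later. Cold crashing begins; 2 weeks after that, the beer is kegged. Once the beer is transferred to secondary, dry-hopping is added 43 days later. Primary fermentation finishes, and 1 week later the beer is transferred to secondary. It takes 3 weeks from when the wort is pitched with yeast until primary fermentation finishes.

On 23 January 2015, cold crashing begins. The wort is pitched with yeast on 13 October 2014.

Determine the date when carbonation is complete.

20 February 2015

Cold crashing begins: Jan 23, 2015.
The beer is kegged: Jan 23, 2015 + 2 weeks = Feb 6, 2015.
The wort is pitched with yeast: Oct 13, 2014.
Primary fermentation finishes: Oct 13, 2014 + 3 weeks = Nov 3, 2014.
The beer is transferred to secondary: Nov 3, 2014 + 1 week = Nov 10, 2014.
Dry-hopping is added: Nov 10, 2014 + 43 days = Dec 23, 2014.
Both prerequisites met — the beer is kegged (Feb 6, 2015), dry-hopping is added (Dec 23, 2014); the later is Feb 6, 2015.
Carbonation is complete: Feb 6, 2015 + 14 days = Feb 20, 2015.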